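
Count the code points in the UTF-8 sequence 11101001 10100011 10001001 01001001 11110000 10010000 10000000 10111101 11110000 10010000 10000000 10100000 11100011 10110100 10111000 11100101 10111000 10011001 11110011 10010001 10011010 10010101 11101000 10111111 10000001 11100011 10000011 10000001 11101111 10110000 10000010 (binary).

10

Byte at offset 0: 0xE9 = 11101001 → 3-byte char (#1). Advance 3.
Byte at offset 3: 0x49 = 01001001 → 1-byte char (#2). Advance 1.
Byte at offset 4: 0xF0 = 11110000 → 4-byte char (#3). Advance 4.
Byte at offset 8: 0xF0 = 11110000 → 4-byte char (#4). Advance 4.
Byte at offset 12: 0xE3 = 11100011 → 3-byte char (#5). Advance 3.
Byte at offset 15: 0xE5 = 11100101 → 3-byte char (#6). Advance 3.
Byte at offset 18: 0xF3 = 11110011 → 4-byte char (#7). Advance 4.
Byte at offset 22: 0xE8 = 11101000 → 3-byte char (#8). Advance 3.
Byte at offset 25: 0xE3 = 11100011 → 3-byte char (#9). Advance 3.
Byte at offset 28: 0xEF = 11101111 → 3-byte char (#10). Advance 3.
Reached end at offset 31 after 10 code points.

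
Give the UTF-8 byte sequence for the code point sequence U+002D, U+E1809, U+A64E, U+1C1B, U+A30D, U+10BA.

U+002D: 1-byte form → 2D.
U+E1809: 4-byte form → F3 A1 A0 89.
U+A64E: 3-byte form → EA 99 8E.
U+1C1B: 3-byte form → E1 B0 9B.
U+A30D: 3-byte form → EA 8C 8D.
U+10BA: 3-byte form → E1 82 BA.
Concatenated (17 bytes): 2D F3 A1 A0 89 EA 99 8E E1 B0 9B EA 8C 8D E1 82 BA.

2D F3 A1 A0 89 EA 99 8E E1 B0 9B EA 8C 8D E1 82 BA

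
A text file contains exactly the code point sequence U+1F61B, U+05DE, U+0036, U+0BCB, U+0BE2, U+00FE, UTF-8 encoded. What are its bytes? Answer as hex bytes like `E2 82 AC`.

U+1F61B: 4-byte form → F0 9F 98 9B.
U+05DE: 2-byte form → D7 9E.
U+0036: 1-byte form → 36.
U+0BCB: 3-byte form → E0 AF 8B.
U+0BE2: 3-byte form → E0 AF A2.
U+00FE: 2-byte form → C3 BE.
Concatenated (15 bytes): F0 9F 98 9B D7 9E 36 E0 AF 8B E0 AF A2 C3 BE.

F0 9F 98 9B D7 9E 36 E0 AF 8B E0 AF A2 C3 BE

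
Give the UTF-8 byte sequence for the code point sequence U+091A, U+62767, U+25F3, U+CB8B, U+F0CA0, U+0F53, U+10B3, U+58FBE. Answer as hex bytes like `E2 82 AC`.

E0 A4 9A F1 A2 9D A7 E2 97 B3 EC AE 8B F3 B0 B2 A0 E0 BD 93 E1 82 B3 F1 98 BE BE

U+091A: 3-byte form → E0 A4 9A.
U+62767: 4-byte form → F1 A2 9D A7.
U+25F3: 3-byte form → E2 97 B3.
U+CB8B: 3-byte form → EC AE 8B.
U+F0CA0: 4-byte form → F3 B0 B2 A0.
U+0F53: 3-byte form → E0 BD 93.
U+10B3: 3-byte form → E1 82 B3.
U+58FBE: 4-byte form → F1 98 BE BE.
Concatenated (27 bytes): E0 A4 9A F1 A2 9D A7 E2 97 B3 EC AE 8B F3 B0 B2 A0 E0 BD 93 E1 82 B3 F1 98 BE BE.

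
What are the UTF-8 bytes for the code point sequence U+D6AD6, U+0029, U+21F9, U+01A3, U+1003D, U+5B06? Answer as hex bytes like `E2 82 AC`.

F3 96 AB 96 29 E2 87 B9 C6 A3 F0 90 80 BD E5 AC 86

U+D6AD6: 4-byte form → F3 96 AB 96.
U+0029: 1-byte form → 29.
U+21F9: 3-byte form → E2 87 B9.
U+01A3: 2-byte form → C6 A3.
U+1003D: 4-byte form → F0 90 80 BD.
U+5B06: 3-byte form → E5 AC 86.
Concatenated (17 bytes): F3 96 AB 96 29 E2 87 B9 C6 A3 F0 90 80 BD E5 AC 86.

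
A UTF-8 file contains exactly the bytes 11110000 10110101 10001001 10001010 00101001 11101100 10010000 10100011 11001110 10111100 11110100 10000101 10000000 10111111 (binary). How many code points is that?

5

Byte at offset 0: 0xF0 = 11110000 → 4-byte char (#1). Advance 4.
Byte at offset 4: 0x29 = 00101001 → 1-byte char (#2). Advance 1.
Byte at offset 5: 0xEC = 11101100 → 3-byte char (#3). Advance 3.
Byte at offset 8: 0xCE = 11001110 → 2-byte char (#4). Advance 2.
Byte at offset 10: 0xF4 = 11110100 → 4-byte char (#5). Advance 4.
Reached end at offset 14 after 5 code points.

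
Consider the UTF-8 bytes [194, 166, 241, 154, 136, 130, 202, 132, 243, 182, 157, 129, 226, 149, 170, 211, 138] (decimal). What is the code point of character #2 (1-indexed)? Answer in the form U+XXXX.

U+5A202

Offset 0: leading byte 0xC2 = 11000010 → 2-byte char #1 = C2 A6.
Offset 2: leading byte 0xF1 = 11110001 → 4-byte char #2 = F1 9A 88 82.
Leading byte 0xF1 = 11110001 matches 11110xxx → 4-byte sequence.
Byte 1: 0xF1 = 11110001, payload 001 (3 bits).
Byte 2: 0x9A = 10011010 (10xxxxxx ✓), payload 011010.
Byte 3: 0x88 = 10001000 (10xxxxxx ✓), payload 001000.
Byte 4: 0x82 = 10000010 (10xxxxxx ✓), payload 000010.
Concatenate: 001011010001000000010 = 0x5A202 (21 bits → U+5A202).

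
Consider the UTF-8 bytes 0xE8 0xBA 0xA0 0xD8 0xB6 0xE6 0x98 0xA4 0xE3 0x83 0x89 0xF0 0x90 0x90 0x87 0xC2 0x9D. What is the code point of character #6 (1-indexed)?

U+009D

Offset 0: leading byte 0xE8 = 11101000 → 3-byte char #1 = E8 BA A0.
Offset 3: leading byte 0xD8 = 11011000 → 2-byte char #2 = D8 B6.
Offset 5: leading byte 0xE6 = 11100110 → 3-byte char #3 = E6 98 A4.
Offset 8: leading byte 0xE3 = 11100011 → 3-byte char #4 = E3 83 89.
Offset 11: leading byte 0xF0 = 11110000 → 4-byte char #5 = F0 90 90 87.
Offset 15: leading byte 0xC2 = 11000010 → 2-byte char #6 = C2 9D.
Leading byte 0xC2 = 11000010 matches 110xxxxx → 2-byte sequence.
Byte 1: 0xC2 = 11000010, payload 00010 (5 bits).
Byte 2: 0x9D = 10011101 (10xxxxxx ✓), payload 011101.
Concatenate: 00010011101 = 0x9D (11 bits → U+009D).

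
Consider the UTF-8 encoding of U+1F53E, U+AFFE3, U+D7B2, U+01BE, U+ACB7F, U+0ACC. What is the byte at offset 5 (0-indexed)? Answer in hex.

0xAF

U+1F53E → 4-byte form F0 9F 94 BE at offsets 0–3.
U+AFFE3 → 4-byte form F2 AF BF A3 at offsets 4–7.
Offset 5 falls in char 2's range; it's byte 2 of F2 AF BF A3 = 0xAF.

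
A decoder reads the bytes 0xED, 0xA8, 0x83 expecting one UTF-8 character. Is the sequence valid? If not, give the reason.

invalid (encodes a surrogate (U+D800–U+DFFF))

Structurally a 3-byte sequence; payload = 0xDA03.
But 0xDA03 is in U+D800–U+DFFF, the surrogate range. Surrogates are not Unicode scalar values and are forbidden in UTF-8.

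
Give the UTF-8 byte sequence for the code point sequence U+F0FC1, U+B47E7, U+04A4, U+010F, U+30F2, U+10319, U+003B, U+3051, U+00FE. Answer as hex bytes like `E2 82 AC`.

U+F0FC1: 4-byte form → F3 B0 BF 81.
U+B47E7: 4-byte form → F2 B4 9F A7.
U+04A4: 2-byte form → D2 A4.
U+010F: 2-byte form → C4 8F.
U+30F2: 3-byte form → E3 83 B2.
U+10319: 4-byte form → F0 90 8C 99.
U+003B: 1-byte form → 3B.
U+3051: 3-byte form → E3 81 91.
U+00FE: 2-byte form → C3 BE.
Concatenated (25 bytes): F3 B0 BF 81 F2 B4 9F A7 D2 A4 C4 8F E3 83 B2 F0 90 8C 99 3B E3 81 91 C3 BE.

F3 B0 BF 81 F2 B4 9F A7 D2 A4 C4 8F E3 83 B2 F0 90 8C 99 3B E3 81 91 C3 BE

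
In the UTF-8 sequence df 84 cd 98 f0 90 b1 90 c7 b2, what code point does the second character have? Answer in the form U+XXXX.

U+0358

Offset 0: leading byte 0xDF = 11011111 → 2-byte char #1 = DF 84.
Offset 2: leading byte 0xCD = 11001101 → 2-byte char #2 = CD 98.
Leading byte 0xCD = 11001101 matches 110xxxxx → 2-byte sequence.
Byte 1: 0xCD = 11001101, payload 01101 (5 bits).
Byte 2: 0x98 = 10011000 (10xxxxxx ✓), payload 011000.
Concatenate: 01101011000 = 0x358 (11 bits → U+0358).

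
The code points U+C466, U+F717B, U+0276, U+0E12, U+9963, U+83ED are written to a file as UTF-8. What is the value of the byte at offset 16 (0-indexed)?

U+C466 → 3-byte form EC 91 A6 at offsets 0–2.
U+F717B → 4-byte form F3 B7 85 BB at offsets 3–6.
U+0276 → 2-byte form C9 B6 at offsets 7–8.
U+0E12 → 3-byte form E0 B8 92 at offsets 9–11.
U+9963 → 3-byte form E9 A5 A3 at offsets 12–14.
U+83ED → 3-byte form E8 8F AD at offsets 15–17.
Offset 16 falls in char 6's range; it's byte 2 of E8 8F AD = 0x8F.

0x8F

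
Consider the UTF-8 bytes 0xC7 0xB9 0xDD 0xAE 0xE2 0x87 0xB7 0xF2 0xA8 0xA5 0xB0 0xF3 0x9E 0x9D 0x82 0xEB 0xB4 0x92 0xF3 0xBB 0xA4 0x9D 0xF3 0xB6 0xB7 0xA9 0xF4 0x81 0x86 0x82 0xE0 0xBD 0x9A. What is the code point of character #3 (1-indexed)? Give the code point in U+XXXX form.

U+21F7

Offset 0: leading byte 0xC7 = 11000111 → 2-byte char #1 = C7 B9.
Offset 2: leading byte 0xDD = 11011101 → 2-byte char #2 = DD AE.
Offset 4: leading byte 0xE2 = 11100010 → 3-byte char #3 = E2 87 B7.
Leading byte 0xE2 = 11100010 matches 1110xxxx → 3-byte sequence.
Byte 1: 0xE2 = 11100010, payload 0010 (4 bits).
Byte 2: 0x87 = 10000111 (10xxxxxx ✓), payload 000111.
Byte 3: 0xB7 = 10110111 (10xxxxxx ✓), payload 110111.
Concatenate: 0010000111110111 = 0x21F7 (16 bits → U+21F7).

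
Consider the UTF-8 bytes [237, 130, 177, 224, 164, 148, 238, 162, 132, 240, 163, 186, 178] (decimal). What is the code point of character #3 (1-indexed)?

U+E884

Offset 0: leading byte 0xED = 11101101 → 3-byte char #1 = ED 82 B1.
Offset 3: leading byte 0xE0 = 11100000 → 3-byte char #2 = E0 A4 94.
Offset 6: leading byte 0xEE = 11101110 → 3-byte char #3 = EE A2 84.
Leading byte 0xEE = 11101110 matches 1110xxxx → 3-byte sequence.
Byte 1: 0xEE = 11101110, payload 1110 (4 bits).
Byte 2: 0xA2 = 10100010 (10xxxxxx ✓), payload 100010.
Byte 3: 0x84 = 10000100 (10xxxxxx ✓), payload 000100.
Concatenate: 1110100010000100 = 0xE884 (16 bits → U+E884).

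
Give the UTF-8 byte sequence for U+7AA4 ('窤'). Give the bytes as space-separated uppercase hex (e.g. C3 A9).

E7 AA A4

U+7AA4 = 0x7AA4 = 31396 decimal. In range U+0800–U+FFFF → 3-byte form: 1110xxxx 10xxxxxx 10xxxxxx.
Binary (16 bits): 0111101010100100.
Split 4+6+6: 0111 | 101010 | 100100.
Byte 1: 11100111 = 0xE7.
Byte 2: 10101010 = 0xAA.
Byte 3: 10100100 = 0xA4.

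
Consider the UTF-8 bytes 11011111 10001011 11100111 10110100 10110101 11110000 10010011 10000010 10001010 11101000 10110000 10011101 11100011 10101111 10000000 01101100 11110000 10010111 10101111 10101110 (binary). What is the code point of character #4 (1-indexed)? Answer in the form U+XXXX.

U+8C1D

Offset 0: leading byte 0xDF = 11011111 → 2-byte char #1 = DF 8B.
Offset 2: leading byte 0xE7 = 11100111 → 3-byte char #2 = E7 B4 B5.
Offset 5: leading byte 0xF0 = 11110000 → 4-byte char #3 = F0 93 82 8A.
Offset 9: leading byte 0xE8 = 11101000 → 3-byte char #4 = E8 B0 9D.
Leading byte 0xE8 = 11101000 matches 1110xxxx → 3-byte sequence.
Byte 1: 0xE8 = 11101000, payload 1000 (4 bits).
Byte 2: 0xB0 = 10110000 (10xxxxxx ✓), payload 110000.
Byte 3: 0x9D = 10011101 (10xxxxxx ✓), payload 011101.
Concatenate: 1000110000011101 = 0x8C1D (16 bits → U+8C1D).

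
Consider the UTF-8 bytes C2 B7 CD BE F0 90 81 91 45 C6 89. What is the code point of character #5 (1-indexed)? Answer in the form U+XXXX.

Offset 0: leading byte 0xC2 = 11000010 → 2-byte char #1 = C2 B7.
Offset 2: leading byte 0xCD = 11001101 → 2-byte char #2 = CD BE.
Offset 4: leading byte 0xF0 = 11110000 → 4-byte char #3 = F0 90 81 91.
Offset 8: leading byte 0x45 = 01000101 → 1-byte char #4 = 45.
Offset 9: leading byte 0xC6 = 11000110 → 2-byte char #5 = C6 89.
Leading byte 0xC6 = 11000110 matches 110xxxxx → 2-byte sequence.
Byte 1: 0xC6 = 11000110, payload 00110 (5 bits).
Byte 2: 0x89 = 10001001 (10xxxxxx ✓), payload 001001.
Concatenate: 00110001001 = 0x189 (11 bits → U+0189).

U+0189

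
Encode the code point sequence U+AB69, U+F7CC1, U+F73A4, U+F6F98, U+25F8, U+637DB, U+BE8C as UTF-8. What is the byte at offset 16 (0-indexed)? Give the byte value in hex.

U+AB69 → 3-byte form EA AD A9 at offsets 0–2.
U+F7CC1 → 4-byte form F3 B7 B3 81 at offsets 3–6.
U+F73A4 → 4-byte form F3 B7 8E A4 at offsets 7–10.
U+F6F98 → 4-byte form F3 B6 BE 98 at offsets 11–14.
U+25F8 → 3-byte form E2 97 B8 at offsets 15–17.
Offset 16 falls in char 5's range; it's byte 2 of E2 97 B8 = 0x97.

0x97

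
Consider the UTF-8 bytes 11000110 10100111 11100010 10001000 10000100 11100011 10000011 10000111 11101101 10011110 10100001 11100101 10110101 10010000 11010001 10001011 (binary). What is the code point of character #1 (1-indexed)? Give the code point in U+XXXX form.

U+01A7

Offset 0: leading byte 0xC6 = 11000110 → 2-byte char #1 = C6 A7.
Leading byte 0xC6 = 11000110 matches 110xxxxx → 2-byte sequence.
Byte 1: 0xC6 = 11000110, payload 00110 (5 bits).
Byte 2: 0xA7 = 10100111 (10xxxxxx ✓), payload 100111.
Concatenate: 00110100111 = 0x1A7 (11 bits → U+01A7).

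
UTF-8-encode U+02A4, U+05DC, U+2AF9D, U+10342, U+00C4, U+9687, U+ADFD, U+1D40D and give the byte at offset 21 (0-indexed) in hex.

0x9D

U+02A4 → 2-byte form CA A4 at offsets 0–1.
U+05DC → 2-byte form D7 9C at offsets 2–3.
U+2AF9D → 4-byte form F0 AA BE 9D at offsets 4–7.
U+10342 → 4-byte form F0 90 8D 82 at offsets 8–11.
U+00C4 → 2-byte form C3 84 at offsets 12–13.
U+9687 → 3-byte form E9 9A 87 at offsets 14–16.
U+ADFD → 3-byte form EA B7 BD at offsets 17–19.
U+1D40D → 4-byte form F0 9D 90 8D at offsets 20–23.
Offset 21 falls in char 8's range; it's byte 2 of F0 9D 90 8D = 0x9D.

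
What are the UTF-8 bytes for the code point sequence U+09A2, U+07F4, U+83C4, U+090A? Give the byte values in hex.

E0 A6 A2 DF B4 E8 8F 84 E0 A4 8A

U+09A2: 3-byte form → E0 A6 A2.
U+07F4: 2-byte form → DF B4.
U+83C4: 3-byte form → E8 8F 84.
U+090A: 3-byte form → E0 A4 8A.
Concatenated (11 bytes): E0 A6 A2 DF B4 E8 8F 84 E0 A4 8A.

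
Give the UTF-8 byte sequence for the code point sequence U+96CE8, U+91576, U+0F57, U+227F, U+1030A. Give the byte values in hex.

U+96CE8: 4-byte form → F2 96 B3 A8.
U+91576: 4-byte form → F2 91 95 B6.
U+0F57: 3-byte form → E0 BD 97.
U+227F: 3-byte form → E2 89 BF.
U+1030A: 4-byte form → F0 90 8C 8A.
Concatenated (18 bytes): F2 96 B3 A8 F2 91 95 B6 E0 BD 97 E2 89 BF F0 90 8C 8A.

F2 96 B3 A8 F2 91 95 B6 E0 BD 97 E2 89 BF F0 90 8C 8A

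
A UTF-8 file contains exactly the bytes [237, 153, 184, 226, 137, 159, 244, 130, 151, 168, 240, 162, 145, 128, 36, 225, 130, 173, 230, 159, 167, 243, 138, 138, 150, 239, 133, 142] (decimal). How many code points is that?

Byte at offset 0: 0xED = 11101101 → 3-byte char (#1). Advance 3.
Byte at offset 3: 0xE2 = 11100010 → 3-byte char (#2). Advance 3.
Byte at offset 6: 0xF4 = 11110100 → 4-byte char (#3). Advance 4.
Byte at offset 10: 0xF0 = 11110000 → 4-byte char (#4). Advance 4.
Byte at offset 14: 0x24 = 00100100 → 1-byte char (#5). Advance 1.
Byte at offset 15: 0xE1 = 11100001 → 3-byte char (#6). Advance 3.
Byte at offset 18: 0xE6 = 11100110 → 3-byte char (#7). Advance 3.
Byte at offset 21: 0xF3 = 11110011 → 4-byte char (#8). Advance 4.
Byte at offset 25: 0xEF = 11101111 → 3-byte char (#9). Advance 3.
Reached end at offset 28 after 9 code points.

9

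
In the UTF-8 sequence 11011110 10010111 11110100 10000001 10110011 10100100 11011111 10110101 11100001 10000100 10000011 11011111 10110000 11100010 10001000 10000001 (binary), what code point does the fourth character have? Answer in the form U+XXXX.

Offset 0: leading byte 0xDE = 11011110 → 2-byte char #1 = DE 97.
Offset 2: leading byte 0xF4 = 11110100 → 4-byte char #2 = F4 81 B3 A4.
Offset 6: leading byte 0xDF = 11011111 → 2-byte char #3 = DF B5.
Offset 8: leading byte 0xE1 = 11100001 → 3-byte char #4 = E1 84 83.
Leading byte 0xE1 = 11100001 matches 1110xxxx → 3-byte sequence.
Byte 1: 0xE1 = 11100001, payload 0001 (4 bits).
Byte 2: 0x84 = 10000100 (10xxxxxx ✓), payload 000100.
Byte 3: 0x83 = 10000011 (10xxxxxx ✓), payload 000011.
Concatenate: 0001000100000011 = 0x1103 (16 bits → U+1103).

U+1103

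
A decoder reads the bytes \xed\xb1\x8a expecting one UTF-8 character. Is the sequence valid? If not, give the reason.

invalid (encodes a surrogate (U+D800–U+DFFF))

Structurally a 3-byte sequence; payload = 0xDC4A.
But 0xDC4A is in U+D800–U+DFFF, the surrogate range. Surrogates are not Unicode scalar values and are forbidden in UTF-8.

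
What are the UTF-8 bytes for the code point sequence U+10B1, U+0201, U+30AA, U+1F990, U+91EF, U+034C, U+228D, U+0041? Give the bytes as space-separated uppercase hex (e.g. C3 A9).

U+10B1: 3-byte form → E1 82 B1.
U+0201: 2-byte form → C8 81.
U+30AA: 3-byte form → E3 82 AA.
U+1F990: 4-byte form → F0 9F A6 90.
U+91EF: 3-byte form → E9 87 AF.
U+034C: 2-byte form → CD 8C.
U+228D: 3-byte form → E2 8A 8D.
U+0041: 1-byte form → 41.
Concatenated (21 bytes): E1 82 B1 C8 81 E3 82 AA F0 9F A6 90 E9 87 AF CD 8C E2 8A 8D 41.

E1 82 B1 C8 81 E3 82 AA F0 9F A6 90 E9 87 AF CD 8C E2 8A 8D 41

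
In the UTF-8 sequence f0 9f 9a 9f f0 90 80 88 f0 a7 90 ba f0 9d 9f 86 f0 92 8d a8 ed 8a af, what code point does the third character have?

U+2743A

Offset 0: leading byte 0xF0 = 11110000 → 4-byte char #1 = F0 9F 9A 9F.
Offset 4: leading byte 0xF0 = 11110000 → 4-byte char #2 = F0 90 80 88.
Offset 8: leading byte 0xF0 = 11110000 → 4-byte char #3 = F0 A7 90 BA.
Leading byte 0xF0 = 11110000 matches 11110xxx → 4-byte sequence.
Byte 1: 0xF0 = 11110000, payload 000 (3 bits).
Byte 2: 0xA7 = 10100111 (10xxxxxx ✓), payload 100111.
Byte 3: 0x90 = 10010000 (10xxxxxx ✓), payload 010000.
Byte 4: 0xBA = 10111010 (10xxxxxx ✓), payload 111010.
Concatenate: 000100111010000111010 = 0x2743A (21 bits → U+2743A).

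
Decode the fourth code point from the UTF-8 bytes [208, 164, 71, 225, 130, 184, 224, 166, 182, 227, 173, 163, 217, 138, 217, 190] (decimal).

U+09B6

Offset 0: leading byte 0xD0 = 11010000 → 2-byte char #1 = D0 A4.
Offset 2: leading byte 0x47 = 01000111 → 1-byte char #2 = 47.
Offset 3: leading byte 0xE1 = 11100001 → 3-byte char #3 = E1 82 B8.
Offset 6: leading byte 0xE0 = 11100000 → 3-byte char #4 = E0 A6 B6.
Leading byte 0xE0 = 11100000 matches 1110xxxx → 3-byte sequence.
Byte 1: 0xE0 = 11100000, payload 0000 (4 bits).
Byte 2: 0xA6 = 10100110 (10xxxxxx ✓), payload 100110.
Byte 3: 0xB6 = 10110110 (10xxxxxx ✓), payload 110110.
Concatenate: 0000100110110110 = 0x9B6 (16 bits → U+09B6).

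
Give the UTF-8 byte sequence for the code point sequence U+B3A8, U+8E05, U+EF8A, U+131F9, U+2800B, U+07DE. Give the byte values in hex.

EB 8E A8 E8 B8 85 EE BE 8A F0 93 87 B9 F0 A8 80 8B DF 9E

U+B3A8: 3-byte form → EB 8E A8.
U+8E05: 3-byte form → E8 B8 85.
U+EF8A: 3-byte form → EE BE 8A.
U+131F9: 4-byte form → F0 93 87 B9.
U+2800B: 4-byte form → F0 A8 80 8B.
U+07DE: 2-byte form → DF 9E.
Concatenated (19 bytes): EB 8E A8 E8 B8 85 EE BE 8A F0 93 87 B9 F0 A8 80 8B DF 9E.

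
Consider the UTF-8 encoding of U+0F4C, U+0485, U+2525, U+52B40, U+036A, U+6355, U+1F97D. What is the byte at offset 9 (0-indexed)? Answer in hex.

U+0F4C → 3-byte form E0 BD 8C at offsets 0–2.
U+0485 → 2-byte form D2 85 at offsets 3–4.
U+2525 → 3-byte form E2 94 A5 at offsets 5–7.
U+52B40 → 4-byte form F1 92 AD 80 at offsets 8–11.
Offset 9 falls in char 4's range; it's byte 2 of F1 92 AD 80 = 0x92.

0x92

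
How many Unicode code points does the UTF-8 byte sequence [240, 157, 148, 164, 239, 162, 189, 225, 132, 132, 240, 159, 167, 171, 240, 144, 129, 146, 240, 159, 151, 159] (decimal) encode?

Byte at offset 0: 0xF0 = 11110000 → 4-byte char (#1). Advance 4.
Byte at offset 4: 0xEF = 11101111 → 3-byte char (#2). Advance 3.
Byte at offset 7: 0xE1 = 11100001 → 3-byte char (#3). Advance 3.
Byte at offset 10: 0xF0 = 11110000 → 4-byte char (#4). Advance 4.
Byte at offset 14: 0xF0 = 11110000 → 4-byte char (#5). Advance 4.
Byte at offset 18: 0xF0 = 11110000 → 4-byte char (#6). Advance 4.
Reached end at offset 22 after 6 code points.

6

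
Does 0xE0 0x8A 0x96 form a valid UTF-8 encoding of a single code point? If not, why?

invalid (overlong encoding)

Leading byte 0xE0 = 11100000 → 3-byte form.
Continuation bytes all match 10xxxxxx. Payload decodes to 0x296.
But 0x296 < 0x800, the minimum for a 3-byte sequence — this is an overlong encoding.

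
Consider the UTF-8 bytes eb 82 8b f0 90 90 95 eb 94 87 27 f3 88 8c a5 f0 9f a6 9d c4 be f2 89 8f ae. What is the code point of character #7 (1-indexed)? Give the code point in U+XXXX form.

Offset 0: leading byte 0xEB = 11101011 → 3-byte char #1 = EB 82 8B.
Offset 3: leading byte 0xF0 = 11110000 → 4-byte char #2 = F0 90 90 95.
Offset 7: leading byte 0xEB = 11101011 → 3-byte char #3 = EB 94 87.
Offset 10: leading byte 0x27 = 00100111 → 1-byte char #4 = 27.
Offset 11: leading byte 0xF3 = 11110011 → 4-byte char #5 = F3 88 8C A5.
Offset 15: leading byte 0xF0 = 11110000 → 4-byte char #6 = F0 9F A6 9D.
Offset 19: leading byte 0xC4 = 11000100 → 2-byte char #7 = C4 BE.
Leading byte 0xC4 = 11000100 matches 110xxxxx → 2-byte sequence.
Byte 1: 0xC4 = 11000100, payload 00100 (5 bits).
Byte 2: 0xBE = 10111110 (10xxxxxx ✓), payload 111110.
Concatenate: 00100111110 = 0x13E (11 bits → U+013E).

U+013E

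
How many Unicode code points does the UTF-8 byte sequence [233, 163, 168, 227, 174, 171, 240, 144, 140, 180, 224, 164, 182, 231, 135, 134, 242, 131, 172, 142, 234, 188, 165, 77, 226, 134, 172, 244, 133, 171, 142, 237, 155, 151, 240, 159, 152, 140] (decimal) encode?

Byte at offset 0: 0xE9 = 11101001 → 3-byte char (#1). Advance 3.
Byte at offset 3: 0xE3 = 11100011 → 3-byte char (#2). Advance 3.
Byte at offset 6: 0xF0 = 11110000 → 4-byte char (#3). Advance 4.
Byte at offset 10: 0xE0 = 11100000 → 3-byte char (#4). Advance 3.
Byte at offset 13: 0xE7 = 11100111 → 3-byte char (#5). Advance 3.
Byte at offset 16: 0xF2 = 11110010 → 4-byte char (#6). Advance 4.
Byte at offset 20: 0xEA = 11101010 → 3-byte char (#7). Advance 3.
Byte at offset 23: 0x4D = 01001101 → 1-byte char (#8). Advance 1.
Byte at offset 24: 0xE2 = 11100010 → 3-byte char (#9). Advance 3.
Byte at offset 27: 0xF4 = 11110100 → 4-byte char (#10). Advance 4.
Byte at offset 31: 0xED = 11101101 → 3-byte char (#11). Advance 3.
Byte at offset 34: 0xF0 = 11110000 → 4-byte char (#12). Advance 4.
Reached end at offset 38 after 12 code points.

12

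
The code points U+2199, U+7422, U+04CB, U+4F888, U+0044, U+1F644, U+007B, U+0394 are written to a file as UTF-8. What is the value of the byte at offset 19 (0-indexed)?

0x94

U+2199 → 3-byte form E2 86 99 at offsets 0–2.
U+7422 → 3-byte form E7 90 A2 at offsets 3–5.
U+04CB → 2-byte form D3 8B at offsets 6–7.
U+4F888 → 4-byte form F1 8F A2 88 at offsets 8–11.
U+0044 → 1-byte form 44 at offsets 12–12.
U+1F644 → 4-byte form F0 9F 99 84 at offsets 13–16.
U+007B → 1-byte form 7B at offsets 17–17.
U+0394 → 2-byte form CE 94 at offsets 18–19.
Offset 19 falls in char 8's range; it's byte 2 of CE 94 = 0x94.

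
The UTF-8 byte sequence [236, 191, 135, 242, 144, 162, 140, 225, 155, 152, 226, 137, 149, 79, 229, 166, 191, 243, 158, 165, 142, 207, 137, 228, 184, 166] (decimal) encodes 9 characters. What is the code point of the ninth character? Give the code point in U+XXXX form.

U+4E26

Offset 0: leading byte 0xEC = 11101100 → 3-byte char #1 = EC BF 87.
Offset 3: leading byte 0xF2 = 11110010 → 4-byte char #2 = F2 90 A2 8C.
Offset 7: leading byte 0xE1 = 11100001 → 3-byte char #3 = E1 9B 98.
Offset 10: leading byte 0xE2 = 11100010 → 3-byte char #4 = E2 89 95.
Offset 13: leading byte 0x4F = 01001111 → 1-byte char #5 = 4F.
Offset 14: leading byte 0xE5 = 11100101 → 3-byte char #6 = E5 A6 BF.
Offset 17: leading byte 0xF3 = 11110011 → 4-byte char #7 = F3 9E A5 8E.
Offset 21: leading byte 0xCF = 11001111 → 2-byte char #8 = CF 89.
Offset 23: leading byte 0xE4 = 11100100 → 3-byte char #9 = E4 B8 A6.
Leading byte 0xE4 = 11100100 matches 1110xxxx → 3-byte sequence.
Byte 1: 0xE4 = 11100100, payload 0100 (4 bits).
Byte 2: 0xB8 = 10111000 (10xxxxxx ✓), payload 111000.
Byte 3: 0xA6 = 10100110 (10xxxxxx ✓), payload 100110.
Concatenate: 0100111000100110 = 0x4E26 (16 bits → U+4E26).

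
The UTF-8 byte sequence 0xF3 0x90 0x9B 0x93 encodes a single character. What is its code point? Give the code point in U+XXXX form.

Leading byte 0xF3 = 11110011 matches 11110xxx → 4-byte sequence.
Byte 1: 0xF3 = 11110011, payload 011 (3 bits).
Byte 2: 0x90 = 10010000 (10xxxxxx ✓), payload 010000.
Byte 3: 0x9B = 10011011 (10xxxxxx ✓), payload 011011.
Byte 4: 0x93 = 10010011 (10xxxxxx ✓), payload 010011.
Concatenate: 011010000011011010011 = 0xD06D3 (21 bits → U+D06D3).

U+D06D3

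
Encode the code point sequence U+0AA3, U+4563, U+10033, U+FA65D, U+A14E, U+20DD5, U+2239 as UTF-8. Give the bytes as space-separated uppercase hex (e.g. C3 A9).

E0 AA A3 E4 95 A3 F0 90 80 B3 F3 BA 99 9D EA 85 8E F0 A0 B7 95 E2 88 B9

U+0AA3: 3-byte form → E0 AA A3.
U+4563: 3-byte form → E4 95 A3.
U+10033: 4-byte form → F0 90 80 B3.
U+FA65D: 4-byte form → F3 BA 99 9D.
U+A14E: 3-byte form → EA 85 8E.
U+20DD5: 4-byte form → F0 A0 B7 95.
U+2239: 3-byte form → E2 88 B9.
Concatenated (24 bytes): E0 AA A3 E4 95 A3 F0 90 80 B3 F3 BA 99 9D EA 85 8E F0 A0 B7 95 E2 88 B9.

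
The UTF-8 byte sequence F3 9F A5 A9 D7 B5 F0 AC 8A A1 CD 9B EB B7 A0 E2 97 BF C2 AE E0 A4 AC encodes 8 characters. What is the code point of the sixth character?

U+25FF

Offset 0: leading byte 0xF3 = 11110011 → 4-byte char #1 = F3 9F A5 A9.
Offset 4: leading byte 0xD7 = 11010111 → 2-byte char #2 = D7 B5.
Offset 6: leading byte 0xF0 = 11110000 → 4-byte char #3 = F0 AC 8A A1.
Offset 10: leading byte 0xCD = 11001101 → 2-byte char #4 = CD 9B.
Offset 12: leading byte 0xEB = 11101011 → 3-byte char #5 = EB B7 A0.
Offset 15: leading byte 0xE2 = 11100010 → 3-byte char #6 = E2 97 BF.
Leading byte 0xE2 = 11100010 matches 1110xxxx → 3-byte sequence.
Byte 1: 0xE2 = 11100010, payload 0010 (4 bits).
Byte 2: 0x97 = 10010111 (10xxxxxx ✓), payload 010111.
Byte 3: 0xBF = 10111111 (10xxxxxx ✓), payload 111111.
Concatenate: 0010010111111111 = 0x25FF (16 bits → U+25FF).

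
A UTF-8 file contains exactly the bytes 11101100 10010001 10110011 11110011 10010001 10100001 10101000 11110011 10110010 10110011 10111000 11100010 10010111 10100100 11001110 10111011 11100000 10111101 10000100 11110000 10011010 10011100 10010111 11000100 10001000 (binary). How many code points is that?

8

Byte at offset 0: 0xEC = 11101100 → 3-byte char (#1). Advance 3.
Byte at offset 3: 0xF3 = 11110011 → 4-byte char (#2). Advance 4.
Byte at offset 7: 0xF3 = 11110011 → 4-byte char (#3). Advance 4.
Byte at offset 11: 0xE2 = 11100010 → 3-byte char (#4). Advance 3.
Byte at offset 14: 0xCE = 11001110 → 2-byte char (#5). Advance 2.
Byte at offset 16: 0xE0 = 11100000 → 3-byte char (#6). Advance 3.
Byte at offset 19: 0xF0 = 11110000 → 4-byte char (#7). Advance 4.
Byte at offset 23: 0xC4 = 11000100 → 2-byte char (#8). Advance 2.
Reached end at offset 25 after 8 code points.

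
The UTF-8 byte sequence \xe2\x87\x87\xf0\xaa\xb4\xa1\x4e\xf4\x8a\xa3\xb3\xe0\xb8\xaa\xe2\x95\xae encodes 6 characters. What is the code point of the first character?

U+21C7

Offset 0: leading byte 0xE2 = 11100010 → 3-byte char #1 = E2 87 87.
Leading byte 0xE2 = 11100010 matches 1110xxxx → 3-byte sequence.
Byte 1: 0xE2 = 11100010, payload 0010 (4 bits).
Byte 2: 0x87 = 10000111 (10xxxxxx ✓), payload 000111.
Byte 3: 0x87 = 10000111 (10xxxxxx ✓), payload 000111.
Concatenate: 0010000111000111 = 0x21C7 (16 bits → U+21C7).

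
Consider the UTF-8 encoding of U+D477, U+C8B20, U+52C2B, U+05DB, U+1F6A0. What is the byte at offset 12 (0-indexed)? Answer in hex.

0x9B

U+D477 → 3-byte form ED 91 B7 at offsets 0–2.
U+C8B20 → 4-byte form F3 88 AC A0 at offsets 3–6.
U+52C2B → 4-byte form F1 92 B0 AB at offsets 7–10.
U+05DB → 2-byte form D7 9B at offsets 11–12.
Offset 12 falls in char 4's range; it's byte 2 of D7 9B = 0x9B.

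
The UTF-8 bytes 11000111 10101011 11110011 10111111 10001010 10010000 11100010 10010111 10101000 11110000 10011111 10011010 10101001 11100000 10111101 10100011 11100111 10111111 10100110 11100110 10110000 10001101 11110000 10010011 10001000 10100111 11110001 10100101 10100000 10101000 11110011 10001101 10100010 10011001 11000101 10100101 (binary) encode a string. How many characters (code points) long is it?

Byte at offset 0: 0xC7 = 11000111 → 2-byte char (#1). Advance 2.
Byte at offset 2: 0xF3 = 11110011 → 4-byte char (#2). Advance 4.
Byte at offset 6: 0xE2 = 11100010 → 3-byte char (#3). Advance 3.
Byte at offset 9: 0xF0 = 11110000 → 4-byte char (#4). Advance 4.
Byte at offset 13: 0xE0 = 11100000 → 3-byte char (#5). Advance 3.
Byte at offset 16: 0xE7 = 11100111 → 3-byte char (#6). Advance 3.
Byte at offset 19: 0xE6 = 11100110 → 3-byte char (#7). Advance 3.
Byte at offset 22: 0xF0 = 11110000 → 4-byte char (#8). Advance 4.
Byte at offset 26: 0xF1 = 11110001 → 4-byte char (#9). Advance 4.
Byte at offset 30: 0xF3 = 11110011 → 4-byte char (#10). Advance 4.
Byte at offset 34: 0xC5 = 11000101 → 2-byte char (#11). Advance 2.
Reached end at offset 36 after 11 code points.

11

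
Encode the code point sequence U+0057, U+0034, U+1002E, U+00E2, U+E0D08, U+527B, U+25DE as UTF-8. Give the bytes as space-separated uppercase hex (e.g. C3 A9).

57 34 F0 90 80 AE C3 A2 F3 A0 B4 88 E5 89 BB E2 97 9E

U+0057: 1-byte form → 57.
U+0034: 1-byte form → 34.
U+1002E: 4-byte form → F0 90 80 AE.
U+00E2: 2-byte form → C3 A2.
U+E0D08: 4-byte form → F3 A0 B4 88.
U+527B: 3-byte form → E5 89 BB.
U+25DE: 3-byte form → E2 97 9E.
Concatenated (18 bytes): 57 34 F0 90 80 AE C3 A2 F3 A0 B4 88 E5 89 BB E2 97 9E.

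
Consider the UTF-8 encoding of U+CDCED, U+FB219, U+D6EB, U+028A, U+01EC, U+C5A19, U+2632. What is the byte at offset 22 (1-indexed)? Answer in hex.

1-indexed offset 22 is 0-indexed offset 21.
U+CDCED → 4-byte form F3 8D B3 AD at offsets 0–3.
U+FB219 → 4-byte form F3 BB 88 99 at offsets 4–7.
U+D6EB → 3-byte form ED 9B AB at offsets 8–10.
U+028A → 2-byte form CA 8A at offsets 11–12.
U+01EC → 2-byte form C7 AC at offsets 13–14.
U+C5A19 → 4-byte form F3 85 A8 99 at offsets 15–18.
U+2632 → 3-byte form E2 98 B2 at offsets 19–21.
Offset 21 falls in char 7's range; it's byte 3 of E2 98 B2 = 0xB2.

0xB2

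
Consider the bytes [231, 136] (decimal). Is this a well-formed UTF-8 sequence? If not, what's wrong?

invalid (sequence truncated)

Leading byte 0xE7 = 11100111 → 3-byte form, but only 2 bytes are present.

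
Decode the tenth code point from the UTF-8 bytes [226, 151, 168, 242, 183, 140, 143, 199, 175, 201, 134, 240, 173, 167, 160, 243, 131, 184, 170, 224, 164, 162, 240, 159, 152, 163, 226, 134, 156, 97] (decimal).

Offset 0: leading byte 0xE2 = 11100010 → 3-byte char #1 = E2 97 A8.
Offset 3: leading byte 0xF2 = 11110010 → 4-byte char #2 = F2 B7 8C 8F.
Offset 7: leading byte 0xC7 = 11000111 → 2-byte char #3 = C7 AF.
Offset 9: leading byte 0xC9 = 11001001 → 2-byte char #4 = C9 86.
Offset 11: leading byte 0xF0 = 11110000 → 4-byte char #5 = F0 AD A7 A0.
Offset 15: leading byte 0xF3 = 11110011 → 4-byte char #6 = F3 83 B8 AA.
Offset 19: leading byte 0xE0 = 11100000 → 3-byte char #7 = E0 A4 A2.
Offset 22: leading byte 0xF0 = 11110000 → 4-byte char #8 = F0 9F 98 A3.
Offset 26: leading byte 0xE2 = 11100010 → 3-byte char #9 = E2 86 9C.
Offset 29: leading byte 0x61 = 01100001 → 1-byte char #10 = 61.
Leading byte 0x61 = 01100001 matches 0xxxxxxx → 1-byte sequence.
Byte 1: 0x61 = 01100001, payload 1100001 (7 bits).
Concatenate: 1100001 = 0x61 (7 bits → U+0061).

U+0061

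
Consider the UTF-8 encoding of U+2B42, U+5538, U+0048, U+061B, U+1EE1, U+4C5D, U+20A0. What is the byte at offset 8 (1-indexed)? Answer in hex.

1-indexed offset 8 is 0-indexed offset 7.
U+2B42 → 3-byte form E2 AD 82 at offsets 0–2.
U+5538 → 3-byte form E5 94 B8 at offsets 3–5.
U+0048 → 1-byte form 48 at offsets 6–6.
U+061B → 2-byte form D8 9B at offsets 7–8.
Offset 7 falls in char 4's range; it's byte 1 of D8 9B = 0xD8.

0xD8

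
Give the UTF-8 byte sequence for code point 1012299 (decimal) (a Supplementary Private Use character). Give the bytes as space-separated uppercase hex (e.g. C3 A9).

F3 B7 89 8B

U+F724B = 0xF724B = 1012299 decimal. In range U+10000–U+10FFFF → 4-byte form: 11110xxx 10xxxxxx 10xxxxxx 10xxxxxx.
Binary (21 bits): 011110111001001001011.
Split 3+6+6+6: 011 | 110111 | 001001 | 001011.
Byte 1: 11110011 = 0xF3.
Byte 2: 10110111 = 0xB7.
Byte 3: 10001001 = 0x89.
Byte 4: 10001011 = 0x8B.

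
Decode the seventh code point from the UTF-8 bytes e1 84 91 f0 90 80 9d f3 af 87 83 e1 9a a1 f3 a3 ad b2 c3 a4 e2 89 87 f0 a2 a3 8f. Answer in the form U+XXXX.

Offset 0: leading byte 0xE1 = 11100001 → 3-byte char #1 = E1 84 91.
Offset 3: leading byte 0xF0 = 11110000 → 4-byte char #2 = F0 90 80 9D.
Offset 7: leading byte 0xF3 = 11110011 → 4-byte char #3 = F3 AF 87 83.
Offset 11: leading byte 0xE1 = 11100001 → 3-byte char #4 = E1 9A A1.
Offset 14: leading byte 0xF3 = 11110011 → 4-byte char #5 = F3 A3 AD B2.
Offset 18: leading byte 0xC3 = 11000011 → 2-byte char #6 = C3 A4.
Offset 20: leading byte 0xE2 = 11100010 → 3-byte char #7 = E2 89 87.
Leading byte 0xE2 = 11100010 matches 1110xxxx → 3-byte sequence.
Byte 1: 0xE2 = 11100010, payload 0010 (4 bits).
Byte 2: 0x89 = 10001001 (10xxxxxx ✓), payload 001001.
Byte 3: 0x87 = 10000111 (10xxxxxx ✓), payload 000111.
Concatenate: 0010001001000111 = 0x2247 (16 bits → U+2247).

U+2247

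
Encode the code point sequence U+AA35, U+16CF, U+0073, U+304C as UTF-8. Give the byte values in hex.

U+AA35: 3-byte form → EA A8 B5.
U+16CF: 3-byte form → E1 9B 8F.
U+0073: 1-byte form → 73.
U+304C: 3-byte form → E3 81 8C.
Concatenated (10 bytes): EA A8 B5 E1 9B 8F 73 E3 81 8C.

EA A8 B5 E1 9B 8F 73 E3 81 8C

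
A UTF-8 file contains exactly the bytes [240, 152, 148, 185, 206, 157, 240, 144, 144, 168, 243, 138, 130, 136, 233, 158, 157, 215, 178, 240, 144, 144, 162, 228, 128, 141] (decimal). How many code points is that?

Byte at offset 0: 0xF0 = 11110000 → 4-byte char (#1). Advance 4.
Byte at offset 4: 0xCE = 11001110 → 2-byte char (#2). Advance 2.
Byte at offset 6: 0xF0 = 11110000 → 4-byte char (#3). Advance 4.
Byte at offset 10: 0xF3 = 11110011 → 4-byte char (#4). Advance 4.
Byte at offset 14: 0xE9 = 11101001 → 3-byte char (#5). Advance 3.
Byte at offset 17: 0xD7 = 11010111 → 2-byte char (#6). Advance 2.
Byte at offset 19: 0xF0 = 11110000 → 4-byte char (#7). Advance 4.
Byte at offset 23: 0xE4 = 11100100 → 3-byte char (#8). Advance 3.
Reached end at offset 26 after 8 code points.

8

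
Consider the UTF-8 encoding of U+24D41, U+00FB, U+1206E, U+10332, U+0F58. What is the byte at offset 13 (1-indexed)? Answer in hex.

1-indexed offset 13 is 0-indexed offset 12.
U+24D41 → 4-byte form F0 A4 B5 81 at offsets 0–3.
U+00FB → 2-byte form C3 BB at offsets 4–5.
U+1206E → 4-byte form F0 92 81 AE at offsets 6–9.
U+10332 → 4-byte form F0 90 8C B2 at offsets 10–13.
Offset 12 falls in char 4's range; it's byte 3 of F0 90 8C B2 = 0x8C.

0x8C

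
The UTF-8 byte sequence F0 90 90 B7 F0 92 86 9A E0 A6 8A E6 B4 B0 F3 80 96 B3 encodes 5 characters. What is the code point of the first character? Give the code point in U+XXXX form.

Offset 0: leading byte 0xF0 = 11110000 → 4-byte char #1 = F0 90 90 B7.
Leading byte 0xF0 = 11110000 matches 11110xxx → 4-byte sequence.
Byte 1: 0xF0 = 11110000, payload 000 (3 bits).
Byte 2: 0x90 = 10010000 (10xxxxxx ✓), payload 010000.
Byte 3: 0x90 = 10010000 (10xxxxxx ✓), payload 010000.
Byte 4: 0xB7 = 10110111 (10xxxxxx ✓), payload 110111.
Concatenate: 000010000010000110111 = 0x10437 (21 bits → U+10437).

U+10437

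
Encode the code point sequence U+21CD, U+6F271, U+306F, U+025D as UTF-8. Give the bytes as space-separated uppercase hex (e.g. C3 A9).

U+21CD: 3-byte form → E2 87 8D.
U+6F271: 4-byte form → F1 AF 89 B1.
U+306F: 3-byte form → E3 81 AF.
U+025D: 2-byte form → C9 9D.
Concatenated (12 bytes): E2 87 8D F1 AF 89 B1 E3 81 AF C9 9D.

E2 87 8D F1 AF 89 B1 E3 81 AF C9 9D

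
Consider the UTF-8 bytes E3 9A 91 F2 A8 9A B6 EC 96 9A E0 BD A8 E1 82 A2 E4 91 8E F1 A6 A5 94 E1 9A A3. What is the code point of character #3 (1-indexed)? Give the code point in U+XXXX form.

Offset 0: leading byte 0xE3 = 11100011 → 3-byte char #1 = E3 9A 91.
Offset 3: leading byte 0xF2 = 11110010 → 4-byte char #2 = F2 A8 9A B6.
Offset 7: leading byte 0xEC = 11101100 → 3-byte char #3 = EC 96 9A.
Leading byte 0xEC = 11101100 matches 1110xxxx → 3-byte sequence.
Byte 1: 0xEC = 11101100, payload 1100 (4 bits).
Byte 2: 0x96 = 10010110 (10xxxxxx ✓), payload 010110.
Byte 3: 0x9A = 10011010 (10xxxxxx ✓), payload 011010.
Concatenate: 1100010110011010 = 0xC59A (16 bits → U+C59A).

U+C59A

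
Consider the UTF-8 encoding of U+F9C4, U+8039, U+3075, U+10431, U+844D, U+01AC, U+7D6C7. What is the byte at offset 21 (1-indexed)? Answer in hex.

0x9B

1-indexed offset 21 is 0-indexed offset 20.
U+F9C4 → 3-byte form EF A7 84 at offsets 0–2.
U+8039 → 3-byte form E8 80 B9 at offsets 3–5.
U+3075 → 3-byte form E3 81 B5 at offsets 6–8.
U+10431 → 4-byte form F0 90 90 B1 at offsets 9–12.
U+844D → 3-byte form E8 91 8D at offsets 13–15.
U+01AC → 2-byte form C6 AC at offsets 16–17.
U+7D6C7 → 4-byte form F1 BD 9B 87 at offsets 18–21.
Offset 20 falls in char 7's range; it's byte 3 of F1 BD 9B 87 = 0x9B.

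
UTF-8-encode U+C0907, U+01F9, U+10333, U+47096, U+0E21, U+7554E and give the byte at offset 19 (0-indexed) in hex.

U+C0907 → 4-byte form F3 80 A4 87 at offsets 0–3.
U+01F9 → 2-byte form C7 B9 at offsets 4–5.
U+10333 → 4-byte form F0 90 8C B3 at offsets 6–9.
U+47096 → 4-byte form F1 87 82 96 at offsets 10–13.
U+0E21 → 3-byte form E0 B8 A1 at offsets 14–16.
U+7554E → 4-byte form F1 B5 95 8E at offsets 17–20.
Offset 19 falls in char 6's range; it's byte 3 of F1 B5 95 8E = 0x95.

0x95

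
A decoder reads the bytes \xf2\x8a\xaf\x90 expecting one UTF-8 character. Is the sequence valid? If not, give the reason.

Leading byte 0xF2 = 11110010 → 4-byte form.
Continuation bytes 0x8A=10001010, 0xAF=10101111, 0x90=10010000 all match 10xxxxxx.
Decoded value 0x8ABD0 is ≥ 0x10000 (shortest form) and not a surrogate.

valid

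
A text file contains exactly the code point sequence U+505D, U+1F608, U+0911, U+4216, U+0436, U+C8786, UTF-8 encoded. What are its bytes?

E5 81 9D F0 9F 98 88 E0 A4 91 E4 88 96 D0 B6 F3 88 9E 86

U+505D: 3-byte form → E5 81 9D.
U+1F608: 4-byte form → F0 9F 98 88.
U+0911: 3-byte form → E0 A4 91.
U+4216: 3-byte form → E4 88 96.
U+0436: 2-byte form → D0 B6.
U+C8786: 4-byte form → F3 88 9E 86.
Concatenated (19 bytes): E5 81 9D F0 9F 98 88 E0 A4 91 E4 88 96 D0 B6 F3 88 9E 86.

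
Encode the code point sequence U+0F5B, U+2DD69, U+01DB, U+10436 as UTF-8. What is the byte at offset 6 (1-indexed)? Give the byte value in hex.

0xB5

1-indexed offset 6 is 0-indexed offset 5.
U+0F5B → 3-byte form E0 BD 9B at offsets 0–2.
U+2DD69 → 4-byte form F0 AD B5 A9 at offsets 3–6.
Offset 5 falls in char 2's range; it's byte 3 of F0 AD B5 A9 = 0xB5.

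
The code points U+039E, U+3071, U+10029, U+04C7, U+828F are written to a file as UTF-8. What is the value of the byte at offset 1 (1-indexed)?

1-indexed offset 1 is 0-indexed offset 0.
U+039E → 2-byte form CE 9E at offsets 0–1.
Offset 0 falls in char 1's range; it's byte 1 of CE 9E = 0xCE.

0xCE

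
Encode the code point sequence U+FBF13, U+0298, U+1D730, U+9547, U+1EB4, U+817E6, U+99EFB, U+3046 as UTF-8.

U+FBF13: 4-byte form → F3 BB BC 93.
U+0298: 2-byte form → CA 98.
U+1D730: 4-byte form → F0 9D 9C B0.
U+9547: 3-byte form → E9 95 87.
U+1EB4: 3-byte form → E1 BA B4.
U+817E6: 4-byte form → F2 81 9F A6.
U+99EFB: 4-byte form → F2 99 BB BB.
U+3046: 3-byte form → E3 81 86.
Concatenated (27 bytes): F3 BB BC 93 CA 98 F0 9D 9C B0 E9 95 87 E1 BA B4 F2 81 9F A6 F2 99 BB BB E3 81 86.

F3 BB BC 93 CA 98 F0 9D 9C B0 E9 95 87 E1 BA B4 F2 81 9F A6 F2 99 BB BB E3 81 86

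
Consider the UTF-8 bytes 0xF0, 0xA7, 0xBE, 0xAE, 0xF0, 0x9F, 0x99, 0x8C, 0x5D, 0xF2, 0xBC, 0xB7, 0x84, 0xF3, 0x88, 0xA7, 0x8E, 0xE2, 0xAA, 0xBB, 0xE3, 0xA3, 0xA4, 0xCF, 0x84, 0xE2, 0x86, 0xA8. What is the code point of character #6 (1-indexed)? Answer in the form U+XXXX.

U+2ABB

Offset 0: leading byte 0xF0 = 11110000 → 4-byte char #1 = F0 A7 BE AE.
Offset 4: leading byte 0xF0 = 11110000 → 4-byte char #2 = F0 9F 99 8C.
Offset 8: leading byte 0x5D = 01011101 → 1-byte char #3 = 5D.
Offset 9: leading byte 0xF2 = 11110010 → 4-byte char #4 = F2 BC B7 84.
Offset 13: leading byte 0xF3 = 11110011 → 4-byte char #5 = F3 88 A7 8E.
Offset 17: leading byte 0xE2 = 11100010 → 3-byte char #6 = E2 AA BB.
Leading byte 0xE2 = 11100010 matches 1110xxxx → 3-byte sequence.
Byte 1: 0xE2 = 11100010, payload 0010 (4 bits).
Byte 2: 0xAA = 10101010 (10xxxxxx ✓), payload 101010.
Byte 3: 0xBB = 10111011 (10xxxxxx ✓), payload 111011.
Concatenate: 0010101010111011 = 0x2ABB (16 bits → U+2ABB).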